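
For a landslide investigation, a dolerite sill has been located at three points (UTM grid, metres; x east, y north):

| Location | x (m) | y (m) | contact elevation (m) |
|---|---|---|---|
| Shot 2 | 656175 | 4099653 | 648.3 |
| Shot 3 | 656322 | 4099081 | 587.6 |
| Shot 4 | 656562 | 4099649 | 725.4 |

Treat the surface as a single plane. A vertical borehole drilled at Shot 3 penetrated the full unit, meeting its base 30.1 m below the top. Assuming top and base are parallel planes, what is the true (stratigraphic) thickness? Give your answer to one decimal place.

Let the plane be z = a·x + b·y + c.
Shot 3−Shot 2: 147a − 572b = −60.7;  Shot 4−Shot 2: 387a − 4b = 77.1.
Solving gives a = 0.20086, b = 0.15774.
|∇z| = √(a²+b²) = 0.25539, so dip δ = arctan(0.25539) = 14.33°.
True thickness = vertical thickness × cos δ = 30.1 × cos 14.33° = 29.2 m.

29.2 m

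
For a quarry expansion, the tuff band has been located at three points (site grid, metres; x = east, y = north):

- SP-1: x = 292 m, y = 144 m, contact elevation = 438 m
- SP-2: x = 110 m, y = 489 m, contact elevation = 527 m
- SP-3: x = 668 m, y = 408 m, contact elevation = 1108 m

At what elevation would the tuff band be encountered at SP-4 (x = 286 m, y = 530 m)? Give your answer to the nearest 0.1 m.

768.4 m

Let the plane be z = a·x + b·y + c.
SP-2−SP-1: −182a + 345b = 89;  SP-3−SP-1: 376a + 264b = 670.
Solving gives a = 1.16812, b = 0.87420.
Then c = 438 − a·292 − b·144 = −28.97.
At (286, 530): z = 334.1 + 463.3 − 28.97 = 768.4 m.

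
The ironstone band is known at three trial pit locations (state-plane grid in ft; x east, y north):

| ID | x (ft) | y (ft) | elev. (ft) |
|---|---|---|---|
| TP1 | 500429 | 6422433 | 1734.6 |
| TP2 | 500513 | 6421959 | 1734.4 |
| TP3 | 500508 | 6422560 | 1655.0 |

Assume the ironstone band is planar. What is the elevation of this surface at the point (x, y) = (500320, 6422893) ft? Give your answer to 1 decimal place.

1756.4 ft

Let the plane be z = a·x + b·y + c.
TP2−TP1: 84a − 474b = −0.2;  TP3−TP1: 79a + 127b = −79.6.
Solving gives a = −0.784715467, b = −0.138641560.
Then c = 1734.6 − a·500429 − b·6422433 = 1284845.10.
At (500320, 6422893): z = −392608.8 − 890479.9 + 1284845.10 = 1756.4 ft.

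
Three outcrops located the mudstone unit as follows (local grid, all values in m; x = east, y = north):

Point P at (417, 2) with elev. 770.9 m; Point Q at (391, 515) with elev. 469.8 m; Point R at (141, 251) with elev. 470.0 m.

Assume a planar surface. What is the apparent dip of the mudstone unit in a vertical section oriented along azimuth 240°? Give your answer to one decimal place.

Two edge vectors: Point P→Point Q = (-26, 513, -301.1), Point P→Point R = (-276, 249, -300.9).
Normal n = (Point P→Point Q) × (Point P→Point R) = (-79387.8, 75280.2, 135114).
So ∂z/∂x = −n_x/n_z = 0.58756 and ∂z/∂y = −n_y/n_z = −0.55716.
Unit vector along 240° is (sin 240°, cos 240°) = (-0.8660, -0.5000).
Slope in that direction = a·(-0.8660) + b·(-0.5000) = −0.23026.
Apparent dip = arctan|0.23026| = 13.0° (true dip is 39.0°, so apparent ≤ true as expected).

13.0°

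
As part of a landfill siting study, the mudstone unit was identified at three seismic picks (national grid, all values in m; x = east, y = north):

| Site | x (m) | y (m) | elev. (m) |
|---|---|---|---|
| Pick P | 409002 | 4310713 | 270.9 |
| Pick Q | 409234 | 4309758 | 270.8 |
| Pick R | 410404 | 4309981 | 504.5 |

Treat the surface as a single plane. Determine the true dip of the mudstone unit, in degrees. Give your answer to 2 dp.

Let the plane be z = a·x + b·y + c.
Pick Q−Pick P: 232a − 955b = −0.1;  Pick R−Pick P: 1402a − 732b = 233.6.
Solving gives a = 0.19089, b = 0.04648.
Gradient magnitude |∇z| = √(a² + b²) = √(0.03644 + 0.00216) = 0.19646.
True dip = arctan(0.19646) = 11.11°, dipping toward WSW (azimuth ≈ 256°).

11.11°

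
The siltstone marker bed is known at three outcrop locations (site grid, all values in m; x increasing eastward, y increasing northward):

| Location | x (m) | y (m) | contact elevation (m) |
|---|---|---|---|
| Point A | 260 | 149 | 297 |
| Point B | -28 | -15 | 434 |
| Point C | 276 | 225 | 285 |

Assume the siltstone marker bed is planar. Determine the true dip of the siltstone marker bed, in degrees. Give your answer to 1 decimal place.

23.9°

Two edge vectors: Point A→Point B = (-288, -164, 137), Point A→Point C = (16, 76, -12).
Normal n = (Point A→Point B) × (Point A→Point C) = (-8444, -1264, -19264).
So ∂z/∂x = −n_x/n_z = −0.43833 and ∂z/∂y = −n_y/n_z = −0.06561.
Gradient magnitude |∇z| = √(a² + b²) = √(0.19213 + 0.00431) = 0.44321.
True dip = arctan(0.44321) = 23.9°, dipping toward E (azimuth ≈ 081°).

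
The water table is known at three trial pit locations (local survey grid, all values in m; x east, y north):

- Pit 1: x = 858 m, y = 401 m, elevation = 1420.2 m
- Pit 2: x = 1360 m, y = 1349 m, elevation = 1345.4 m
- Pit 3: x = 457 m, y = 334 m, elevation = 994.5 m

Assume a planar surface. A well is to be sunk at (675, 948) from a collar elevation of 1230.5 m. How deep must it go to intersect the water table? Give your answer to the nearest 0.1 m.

Let the plane be z = a·x + b·y + c.
Pit 2−Pit 1: 502a + 948b = −74.8;  Pit 3−Pit 1: −401a − 67b = −425.7.
Solving gives a = 1.179102, b = −0.703280.
Then c = 1420.2 − a·858 − b·401 = 690.55.
At (675, 948): z_contact = 795.89 − 666.71 + 690.55 = 819.73 m.
Depth below ground = 1230.5 − 819.73 = 410.8 m.

410.8 m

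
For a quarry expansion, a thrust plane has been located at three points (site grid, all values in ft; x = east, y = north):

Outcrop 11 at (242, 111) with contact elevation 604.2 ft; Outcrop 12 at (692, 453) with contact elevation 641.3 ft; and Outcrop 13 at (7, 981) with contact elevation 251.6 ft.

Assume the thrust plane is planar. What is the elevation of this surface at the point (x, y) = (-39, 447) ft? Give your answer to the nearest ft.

Two edge vectors: Outcrop 11→Outcrop 12 = (450, 342, 37.1), Outcrop 11→Outcrop 13 = (-235, 870, -352.6).
Normal n = (Outcrop 11→Outcrop 12) × (Outcrop 11→Outcrop 13) = (-152866.2, 149951.5, 471870).
So ∂z/∂x = −n_x/n_z = 0.32396 and ∂z/∂y = −n_y/n_z = −0.31778.
Intercept c from Outcrop 11: 604.2 − 78.40 + 35.27 = 561.08.
At (-39, 447): z = −12.6 − 142.0 + 561.08 = 406.4 ft.

406 ft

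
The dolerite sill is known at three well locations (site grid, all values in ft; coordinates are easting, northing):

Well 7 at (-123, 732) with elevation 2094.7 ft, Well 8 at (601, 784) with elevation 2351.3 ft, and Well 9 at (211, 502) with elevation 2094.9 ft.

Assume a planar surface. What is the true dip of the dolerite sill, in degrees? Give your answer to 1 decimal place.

29.5°

Two edge vectors: Well 7→Well 8 = (724, 52, 256.6), Well 7→Well 9 = (334, -230, 0.2).
Normal n = (Well 7→Well 8) × (Well 7→Well 9) = (59028.4, 85559.6, -183888).
So ∂z/∂easting = −n_x/n_z = 0.32100 and ∂z/∂northing = −n_y/n_z = 0.46528.
Gradient magnitude |∇z| = √(a² + b²) = √(0.10304 + 0.21649) = 0.56527.
True dip = arctan(0.56527) = 29.5°, dipping toward SW (azimuth ≈ 215°).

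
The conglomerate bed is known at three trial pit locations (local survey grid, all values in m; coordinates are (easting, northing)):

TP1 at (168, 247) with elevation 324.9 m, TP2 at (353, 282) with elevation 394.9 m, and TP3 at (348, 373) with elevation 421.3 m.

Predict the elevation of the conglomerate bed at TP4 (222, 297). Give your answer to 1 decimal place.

Let the plane be z = a·E + b·N + c.
TP2−TP1: 185a + 35b = 70;  TP3−TP1: 180a + 126b = 96.4.
Solving gives a = 0.32016, b = 0.30770.
Then c = 324.9 − a·168 − b·247 = 195.11.
At (222, 297): z = 71.1 + 91.4 + 195.11 = 357.6 m.

357.6 m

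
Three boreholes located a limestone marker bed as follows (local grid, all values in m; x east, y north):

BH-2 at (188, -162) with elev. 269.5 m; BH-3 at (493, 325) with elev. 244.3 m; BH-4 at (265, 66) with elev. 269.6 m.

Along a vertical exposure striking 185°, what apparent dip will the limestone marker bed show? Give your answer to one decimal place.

2.6°

Two edge vectors: BH-2→BH-3 = (305, 487, -25.2), BH-2→BH-4 = (77, 228, 0.1).
Normal n = (BH-2→BH-3) × (BH-2→BH-4) = (5794.3, -1970.9, 32041).
So ∂z/∂x = −n_x/n_z = −0.18084 and ∂z/∂y = −n_y/n_z = 0.06151.
Unit vector along 185° is (sin 185°, cos 185°) = (-0.0872, -0.9962).
Slope in that direction = a·(-0.0872) + b·(-0.9962) = −0.04552.
Apparent dip = arctan|0.04552| = 2.6° (true dip is 10.8°, so apparent ≤ true as expected).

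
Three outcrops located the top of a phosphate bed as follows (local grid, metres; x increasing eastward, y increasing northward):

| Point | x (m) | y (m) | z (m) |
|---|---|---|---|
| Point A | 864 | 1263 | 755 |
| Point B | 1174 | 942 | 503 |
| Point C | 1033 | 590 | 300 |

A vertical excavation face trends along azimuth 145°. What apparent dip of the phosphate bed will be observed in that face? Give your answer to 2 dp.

31.38°

Two edge vectors: Point A→Point B = (310, -321, -252), Point A→Point C = (169, -673, -455).
Normal n = (Point A→Point B) × (Point A→Point C) = (-23541, 98462, -154381).
So ∂z/∂x = −n_x/n_z = −0.15249 and ∂z/∂y = −n_y/n_z = 0.63779.
Unit vector along 145° is (sin 145°, cos 145°) = (0.5736, -0.8192).
Slope in that direction = a·(0.5736) + b·(-0.8192) = −0.60991.
Apparent dip = arctan|0.60991| = 31.38° (true dip is 33.3°, so apparent ≤ true as expected).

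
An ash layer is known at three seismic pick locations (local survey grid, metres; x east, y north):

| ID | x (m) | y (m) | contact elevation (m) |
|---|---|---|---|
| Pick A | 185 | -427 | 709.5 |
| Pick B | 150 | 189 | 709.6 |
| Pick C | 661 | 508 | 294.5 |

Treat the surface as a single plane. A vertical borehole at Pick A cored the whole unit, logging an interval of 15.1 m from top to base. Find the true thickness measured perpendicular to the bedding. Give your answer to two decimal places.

11.87 m

Let the plane be z = a·x + b·y + c.
Pick B−Pick A: −35a + 616b = 0.1;  Pick C−Pick A: 476a + 935b = −415.
Solving gives a = −0.78460, b = −0.04442.
|∇z| = √(a²+b²) = 0.78586, so dip δ = arctan(0.78586) = 38.16°.
True thickness = vertical thickness × cos δ = 15.1 × cos 38.16° = 11.87 m.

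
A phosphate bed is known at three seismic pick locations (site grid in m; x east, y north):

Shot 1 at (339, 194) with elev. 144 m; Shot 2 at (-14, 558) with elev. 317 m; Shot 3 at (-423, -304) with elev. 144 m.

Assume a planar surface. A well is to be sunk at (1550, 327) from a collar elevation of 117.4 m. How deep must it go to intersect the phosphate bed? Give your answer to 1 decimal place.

164.9 m

Two edge vectors: Shot 1→Shot 2 = (-353, 364, 173), Shot 1→Shot 3 = (-762, -498, 0).
Normal n = (Shot 1→Shot 2) × (Shot 1→Shot 3) = (86154, -131826, 453162).
So ∂z/∂x = −n_x/n_z = −0.190117 and ∂z/∂y = −n_y/n_z = 0.290903.
Intercept c from Shot 1: 144 + 64.45 − 56.44 = 152.01.
At (1550, 327): z_contact = −294.68 + 95.13 + 152.01 = -47.54 m.
Depth below ground = 117.4 − (-47.54) = 164.9 m.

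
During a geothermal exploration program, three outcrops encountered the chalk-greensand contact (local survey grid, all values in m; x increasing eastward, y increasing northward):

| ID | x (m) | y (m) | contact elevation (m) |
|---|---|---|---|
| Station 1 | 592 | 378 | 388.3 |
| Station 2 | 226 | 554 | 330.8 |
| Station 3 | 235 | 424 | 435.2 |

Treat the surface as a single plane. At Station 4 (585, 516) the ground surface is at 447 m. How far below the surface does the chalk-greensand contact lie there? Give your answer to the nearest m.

Two edge vectors: Station 1→Station 2 = (-366, 176, -57.5), Station 1→Station 3 = (-357, 46, 46.9).
Normal n = (Station 1→Station 2) × (Station 1→Station 3) = (10899.4, 37692.9, 45996).
So ∂z/∂x = −n_x/n_z = −0.23696 and ∂z/∂y = −n_y/n_z = −0.81948.
Intercept c from Station 1: 388.3 + 140.28 + 309.76 = 838.35.
At (585, 516): z_contact = −138.6 − 422.9 + 838.35 = 276.9 m.
Depth below ground = 447 − 276.9 = 170 m.

170 m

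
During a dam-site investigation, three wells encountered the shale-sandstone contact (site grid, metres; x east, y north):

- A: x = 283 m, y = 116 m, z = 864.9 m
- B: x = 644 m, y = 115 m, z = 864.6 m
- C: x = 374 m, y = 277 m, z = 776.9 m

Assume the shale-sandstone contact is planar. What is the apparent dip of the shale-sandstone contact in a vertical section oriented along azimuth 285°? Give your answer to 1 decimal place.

Two edge vectors: A→B = (361, -1, -0.3), A→C = (91, 161, -88).
Normal n = (A→B) × (A→C) = (136.3, 31740.7, 58212).
So ∂z/∂x = −n_x/n_z = −0.00234 and ∂z/∂y = −n_y/n_z = −0.54526.
Unit vector along 285° is (sin 285°, cos 285°) = (-0.9659, 0.2588).
Slope in that direction = a·(-0.9659) + b·(0.2588) = −0.13886.
Apparent dip = arctan|0.13886| = 7.9° (true dip is 28.6°, so apparent ≤ true as expected).

7.9°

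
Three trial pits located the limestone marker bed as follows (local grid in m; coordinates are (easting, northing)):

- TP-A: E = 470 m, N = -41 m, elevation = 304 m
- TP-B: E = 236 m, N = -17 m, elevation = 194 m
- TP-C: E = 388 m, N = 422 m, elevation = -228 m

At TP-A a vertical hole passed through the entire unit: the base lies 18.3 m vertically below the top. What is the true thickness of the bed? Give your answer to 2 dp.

12.05 m

Two edge vectors: TP-A→TP-B = (-234, 24, -110), TP-A→TP-C = (-82, 463, -532).
Normal n = (TP-A→TP-B) × (TP-A→TP-C) = (38162, -115468, -106374).
So ∂z/∂E = −n_x/n_z = 0.35875 and ∂z/∂N = −n_y/n_z = −1.08549.
|∇z| = √(a²+b²) = 1.14324, so dip δ = arctan(1.14324) = 48.82°.
True thickness = vertical thickness × cos δ = 18.3 × cos 48.82° = 12.05 m.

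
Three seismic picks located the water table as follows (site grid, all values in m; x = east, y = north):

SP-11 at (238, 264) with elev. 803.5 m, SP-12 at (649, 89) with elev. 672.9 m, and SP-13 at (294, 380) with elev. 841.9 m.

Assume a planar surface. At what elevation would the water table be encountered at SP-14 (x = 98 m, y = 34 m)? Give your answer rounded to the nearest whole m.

732 m

Let the plane be z = a·x + b·y + c.
SP-12−SP-11: 411a − 175b = −130.6;  SP-13−SP-11: 56a + 116b = 38.4.
Solving gives a = −0.14666, b = 0.40184.
Then c = 803.5 − a·238 − b·264 = 732.32.
At (98, 34): z = −14.4 + 13.7 + 732.32 = 731.6 m.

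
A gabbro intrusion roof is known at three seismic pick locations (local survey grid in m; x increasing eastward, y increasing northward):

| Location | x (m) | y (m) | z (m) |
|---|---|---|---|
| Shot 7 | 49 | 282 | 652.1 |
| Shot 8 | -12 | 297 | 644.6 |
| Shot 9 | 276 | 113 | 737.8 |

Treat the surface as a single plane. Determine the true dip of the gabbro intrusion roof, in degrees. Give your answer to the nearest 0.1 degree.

27.0°

Two edge vectors: Shot 7→Shot 8 = (-61, 15, -7.5), Shot 7→Shot 9 = (227, -169, 85.7).
Normal n = (Shot 7→Shot 8) × (Shot 7→Shot 9) = (18, 3525.2, 6904).
So ∂z/∂x = −n_x/n_z = −0.00261 and ∂z/∂y = −n_y/n_z = −0.51060.
Gradient magnitude |∇z| = √(a² + b²) = √(0.00001 + 0.26071) = 0.51061.
True dip = arctan(0.51061) = 27.0°, dipping toward N (azimuth ≈ 000°).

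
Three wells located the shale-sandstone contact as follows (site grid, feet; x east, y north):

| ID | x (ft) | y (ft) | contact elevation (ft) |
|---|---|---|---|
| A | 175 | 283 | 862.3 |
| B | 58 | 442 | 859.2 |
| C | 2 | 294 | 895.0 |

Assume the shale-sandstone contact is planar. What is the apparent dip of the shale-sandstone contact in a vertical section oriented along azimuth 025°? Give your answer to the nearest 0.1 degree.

13.2°

Let the plane be z = a·x + b·y + c.
B−A: −117a + 159b = −3.1;  C−A: −173a + 11b = 32.7.
Solving gives a = −0.19960, b = −0.16637.
Unit vector along 025° is (sin 25°, cos 25°) = (0.4226, 0.9063).
Slope in that direction = a·(0.4226) + b·(0.9063) = −0.23513.
Apparent dip = arctan|0.23513| = 13.2° (true dip is 14.6°, so apparent ≤ true as expected).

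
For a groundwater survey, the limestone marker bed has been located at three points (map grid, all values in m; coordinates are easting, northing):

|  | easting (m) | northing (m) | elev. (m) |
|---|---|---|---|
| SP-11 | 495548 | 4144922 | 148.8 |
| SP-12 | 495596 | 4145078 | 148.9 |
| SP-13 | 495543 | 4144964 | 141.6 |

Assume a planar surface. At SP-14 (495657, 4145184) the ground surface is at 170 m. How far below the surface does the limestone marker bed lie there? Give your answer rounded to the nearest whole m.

10 m

Let the plane be z = a·easting + b·northing + c.
SP-12−SP-11: 48a + 156b = 0.1;  SP-13−SP-11: −5a + 42b = −7.2.
Solving gives a = 0.40321888, b = −0.12342632.
Then c = 148.8 − a·495548 − b·4144922 = 311926.97.
At (495657, 4145184): z_contact = 199858.3 − 511624.8 + 311926.97 = 160.4 m.
Depth below ground = 170 − 160.4 = 10 m.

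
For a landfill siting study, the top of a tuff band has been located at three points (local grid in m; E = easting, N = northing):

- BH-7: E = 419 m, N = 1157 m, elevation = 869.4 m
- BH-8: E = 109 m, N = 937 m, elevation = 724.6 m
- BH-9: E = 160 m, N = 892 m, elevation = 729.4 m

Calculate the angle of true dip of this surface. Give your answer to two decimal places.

20.87°

Two edge vectors: BH-7→BH-8 = (-310, -220, -144.8), BH-7→BH-9 = (-259, -265, -140).
Normal n = (BH-7→BH-8) × (BH-7→BH-9) = (-7572, -5896.8, 25170).
So ∂z/∂E = −n_x/n_z = 0.30083 and ∂z/∂N = −n_y/n_z = 0.23428.
Gradient magnitude |∇z| = √(a² + b²) = √(0.09050 + 0.05489) = 0.38130.
True dip = arctan(0.38130) = 20.87°, dipping toward SW (azimuth ≈ 232°).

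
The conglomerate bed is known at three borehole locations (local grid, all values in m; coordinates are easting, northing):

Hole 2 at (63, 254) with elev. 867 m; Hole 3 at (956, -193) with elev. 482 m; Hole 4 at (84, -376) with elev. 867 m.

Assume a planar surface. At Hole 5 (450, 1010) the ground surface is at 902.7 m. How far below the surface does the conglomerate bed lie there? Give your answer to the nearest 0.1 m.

Let the plane be z = a·easting + b·northing + c.
Hole 3−Hole 2: 893a − 447b = −385;  Hole 4−Hole 2: 21a − 630b = 0.
Solving gives a = −0.438447, b = −0.014615.
Then c = 867 − a·63 − b·254 = 898.33.
At (450, 1010): z_contact = −197.30 − 14.76 + 898.33 = 686.27 m.
Depth below ground = 902.7 − 686.27 = 216.4 m.

216.4 m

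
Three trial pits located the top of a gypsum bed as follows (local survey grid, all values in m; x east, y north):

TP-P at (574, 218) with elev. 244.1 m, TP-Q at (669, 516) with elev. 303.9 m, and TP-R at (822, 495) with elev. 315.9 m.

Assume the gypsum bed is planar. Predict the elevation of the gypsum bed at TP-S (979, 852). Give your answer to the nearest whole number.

Let the plane be z = a·x + b·y + c.
TP-Q−TP-P: 95a + 298b = 59.8;  TP-R−TP-P: 248a + 277b = 71.8.
Solving gives a = 0.10153, b = 0.16830.
Then c = 244.1 − a·574 − b·218 = 149.13.
At (979, 852): z = 99.4 + 143.4 + 149.13 = 391.9 m.

392 m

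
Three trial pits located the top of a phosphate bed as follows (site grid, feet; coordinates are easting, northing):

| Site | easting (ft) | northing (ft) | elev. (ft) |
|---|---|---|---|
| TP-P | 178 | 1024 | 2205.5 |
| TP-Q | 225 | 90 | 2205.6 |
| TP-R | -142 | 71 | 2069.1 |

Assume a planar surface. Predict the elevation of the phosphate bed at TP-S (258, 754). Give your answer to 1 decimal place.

2230.2 ft

Two edge vectors: TP-P→TP-Q = (47, -934, 0.1), TP-P→TP-R = (-320, -953, -136.4).
Normal n = (TP-P→TP-Q) × (TP-P→TP-R) = (127492.9, 6378.8, -343671).
So ∂z/∂easting = −n_x/n_z = 0.370974 and ∂z/∂northing = −n_y/n_z = 0.018561.
Intercept c from TP-P: 2205.5 − 66.03 − 19.01 = 2120.46.
At (258, 754): z = 95.7 + 14.0 + 2120.46 = 2230.2 ft.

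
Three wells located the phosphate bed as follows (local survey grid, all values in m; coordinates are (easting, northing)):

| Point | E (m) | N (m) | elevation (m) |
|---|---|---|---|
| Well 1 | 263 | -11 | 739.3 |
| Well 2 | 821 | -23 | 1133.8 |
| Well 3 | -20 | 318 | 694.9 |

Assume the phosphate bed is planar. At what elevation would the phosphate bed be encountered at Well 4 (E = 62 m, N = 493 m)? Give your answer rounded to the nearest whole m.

Two edge vectors: Well 1→Well 2 = (558, -12, 394.5), Well 1→Well 3 = (-283, 329, -44.4).
Normal n = (Well 1→Well 2) × (Well 1→Well 3) = (-129257.7, -86868.3, 180186).
So ∂z/∂E = −n_x/n_z = 0.71736 and ∂z/∂N = −n_y/n_z = 0.48210.
Intercept c from Well 1: 739.3 − 188.66 + 5.30 = 555.94.
At (62, 493): z = 44.5 + 237.7 + 555.94 = 838.1 m.

838 m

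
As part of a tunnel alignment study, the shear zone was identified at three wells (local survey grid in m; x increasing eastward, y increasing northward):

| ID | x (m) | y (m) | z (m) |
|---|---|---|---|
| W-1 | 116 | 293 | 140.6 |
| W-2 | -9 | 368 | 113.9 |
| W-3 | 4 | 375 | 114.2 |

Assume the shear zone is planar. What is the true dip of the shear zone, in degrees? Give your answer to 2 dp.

11.42°

Two edge vectors: W-1→W-2 = (-125, 75, -26.7), W-1→W-3 = (-112, 82, -26.4).
Normal n = (W-1→W-2) × (W-1→W-3) = (209.4, -309.6, -1850).
So ∂z/∂x = −n_x/n_z = 0.11319 and ∂z/∂y = −n_y/n_z = −0.16735.
Gradient magnitude |∇z| = √(a² + b²) = √(0.01281 + 0.02801) = 0.20204.
True dip = arctan(0.20204) = 11.42°, dipping toward NW (azimuth ≈ 326°).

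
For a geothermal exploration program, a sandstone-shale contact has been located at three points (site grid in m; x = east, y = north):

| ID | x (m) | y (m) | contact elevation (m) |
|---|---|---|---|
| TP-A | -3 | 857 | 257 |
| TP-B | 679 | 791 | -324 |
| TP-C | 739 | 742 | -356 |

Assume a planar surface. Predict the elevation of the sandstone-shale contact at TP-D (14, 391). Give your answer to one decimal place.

448.0 m

Two edge vectors: TP-A→TP-B = (682, -66, -581), TP-A→TP-C = (742, -115, -613).
Normal n = (TP-A→TP-B) × (TP-A→TP-C) = (-26357, -13036, -29458).
So ∂z/∂x = −n_x/n_z = −0.89473 and ∂z/∂y = −n_y/n_z = −0.44253.
Intercept c from TP-A: 257 − 2.68 + 379.25 = 633.56.
At (14, 391): z = −12.5 − 173.0 + 633.56 = 448.0 m.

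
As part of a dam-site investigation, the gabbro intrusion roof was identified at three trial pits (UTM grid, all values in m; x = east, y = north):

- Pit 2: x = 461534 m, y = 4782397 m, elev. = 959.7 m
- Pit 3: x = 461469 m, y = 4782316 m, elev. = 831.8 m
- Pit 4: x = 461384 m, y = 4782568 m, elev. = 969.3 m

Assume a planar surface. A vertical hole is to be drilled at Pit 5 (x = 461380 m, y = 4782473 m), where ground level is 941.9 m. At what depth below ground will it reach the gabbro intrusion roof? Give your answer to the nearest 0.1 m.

Let the plane be z = a·x + b·y + c.
Pit 3−Pit 2: −65a − 81b = −127.9;  Pit 4−Pit 2: −150a + 171b = 9.6.
Solving gives a = 0.906653772, b = 0.851450677.
Then c = 959.7 − a·461534 − b·4782397 = −4489467.01.
At (461380, 4782473): z_contact = 418311.92 + 4072039.87 − 4489467.01 = 884.79 m.
Depth below ground = 941.9 − 884.79 = 57.1 m.

57.1 m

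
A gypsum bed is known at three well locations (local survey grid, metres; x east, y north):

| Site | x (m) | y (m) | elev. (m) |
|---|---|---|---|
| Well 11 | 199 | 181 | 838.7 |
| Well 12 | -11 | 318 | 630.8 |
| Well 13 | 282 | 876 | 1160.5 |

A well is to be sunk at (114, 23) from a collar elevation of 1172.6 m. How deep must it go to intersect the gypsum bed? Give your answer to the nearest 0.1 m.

486.3 m

Let the plane be z = a·x + b·y + c.
Well 12−Well 11: −210a + 137b = −207.9;  Well 13−Well 11: 83a + 695b = 321.8.
Solving gives a = 1.19868, b = 0.31987.
Then c = 838.7 − a·199 − b·181 = 542.27.
At (114, 23): z_contact = 136.65 + 7.36 + 542.27 = 686.27 m.
Depth below ground = 1172.6 − 686.27 = 486.3 m.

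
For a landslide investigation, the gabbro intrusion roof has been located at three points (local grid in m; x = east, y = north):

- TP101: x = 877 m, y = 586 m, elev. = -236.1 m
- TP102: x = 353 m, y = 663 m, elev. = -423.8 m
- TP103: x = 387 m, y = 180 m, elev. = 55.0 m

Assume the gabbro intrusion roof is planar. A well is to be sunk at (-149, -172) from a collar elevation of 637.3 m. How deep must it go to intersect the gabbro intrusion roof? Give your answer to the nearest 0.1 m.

Let the plane be z = a·x + b·y + c.
TP102−TP101: −524a + 77b = −187.7;  TP103−TP101: −490a − 406b = 291.1.
Solving gives a = 0.21476, b = −0.97619.
Then c = -236.1 − a·877 − b·586 = 147.60.
At (-149, -172): z_contact = −32.00 + 167.90 + 147.60 = 283.51 m.
Depth below ground = 637.3 − 283.51 = 353.8 m.

353.8 m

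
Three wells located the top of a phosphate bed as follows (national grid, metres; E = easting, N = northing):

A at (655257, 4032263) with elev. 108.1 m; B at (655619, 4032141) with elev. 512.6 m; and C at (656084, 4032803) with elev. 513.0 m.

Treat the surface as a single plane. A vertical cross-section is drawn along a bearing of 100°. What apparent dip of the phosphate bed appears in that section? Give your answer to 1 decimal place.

Two edge vectors: A→B = (362, -122, 404.5), A→C = (827, 540, 404.9).
Normal n = (A→B) × (A→C) = (-267827.8, 187947.7, 296374).
So ∂z/∂E = −n_x/n_z = 0.90368 and ∂z/∂N = −n_y/n_z = −0.63416.
Unit vector along 100° is (sin 100°, cos 100°) = (0.9848, -0.1736).
Slope in that direction = a·(0.9848) + b·(-0.1736) = 1.00007.
Apparent dip = arctan|1.00007| = 45.0° (true dip is 47.8°, so apparent ≤ true as expected).

45.0°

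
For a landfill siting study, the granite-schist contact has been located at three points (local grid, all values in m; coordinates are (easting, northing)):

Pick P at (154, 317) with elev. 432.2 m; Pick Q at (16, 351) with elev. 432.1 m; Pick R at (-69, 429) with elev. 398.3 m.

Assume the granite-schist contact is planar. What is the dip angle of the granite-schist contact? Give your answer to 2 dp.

31.33°

Two edge vectors: Pick P→Pick Q = (-138, 34, -0.1), Pick P→Pick R = (-223, 112, -33.9).
Normal n = (Pick P→Pick Q) × (Pick P→Pick R) = (-1141.4, -4655.9, -7874).
So ∂z/∂E = −n_x/n_z = −0.14496 and ∂z/∂N = −n_y/n_z = −0.59130.
Gradient magnitude |∇z| = √(a² + b²) = √(0.02101 + 0.34964) = 0.60881.
True dip = arctan(0.60881) = 31.33°, dipping toward NNE (azimuth ≈ 014°).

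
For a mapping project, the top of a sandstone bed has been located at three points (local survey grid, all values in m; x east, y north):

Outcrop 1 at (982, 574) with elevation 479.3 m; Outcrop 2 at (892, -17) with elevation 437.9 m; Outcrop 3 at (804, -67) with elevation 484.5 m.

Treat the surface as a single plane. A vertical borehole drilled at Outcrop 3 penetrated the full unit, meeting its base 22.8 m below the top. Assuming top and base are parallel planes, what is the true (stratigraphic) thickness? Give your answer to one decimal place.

19.2 m

Two edge vectors: Outcrop 1→Outcrop 2 = (-90, -591, -41.4), Outcrop 1→Outcrop 3 = (-178, -641, 5.2).
Normal n = (Outcrop 1→Outcrop 2) × (Outcrop 1→Outcrop 3) = (-29610.6, 7837.2, -47508).
So ∂z/∂x = −n_x/n_z = −0.62328 and ∂z/∂y = −n_y/n_z = 0.16497.
|∇z| = √(a²+b²) = 0.64474, so dip δ = arctan(0.64474) = 32.81°.
True thickness = vertical thickness × cos δ = 22.8 × cos 32.81° = 19.2 m.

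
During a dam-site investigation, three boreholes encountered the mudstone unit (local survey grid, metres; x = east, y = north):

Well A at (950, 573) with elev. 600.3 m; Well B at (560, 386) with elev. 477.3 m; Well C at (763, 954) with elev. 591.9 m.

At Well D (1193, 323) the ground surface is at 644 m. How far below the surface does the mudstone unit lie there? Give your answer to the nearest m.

Two edge vectors: Well A→Well B = (-390, -187, -123), Well A→Well C = (-187, 381, -8.4).
Normal n = (Well A→Well B) × (Well A→Well C) = (48433.8, 19725, -183559).
So ∂z/∂x = −n_x/n_z = 0.26386 and ∂z/∂y = −n_y/n_z = 0.10746.
Intercept c from Well A: 600.3 − 250.67 − 61.57 = 288.06.
At (1193, 323): z_contact = 314.8 + 34.7 + 288.06 = 637.6 m.
Depth below ground = 644 − 637.6 = 6 m.

6 m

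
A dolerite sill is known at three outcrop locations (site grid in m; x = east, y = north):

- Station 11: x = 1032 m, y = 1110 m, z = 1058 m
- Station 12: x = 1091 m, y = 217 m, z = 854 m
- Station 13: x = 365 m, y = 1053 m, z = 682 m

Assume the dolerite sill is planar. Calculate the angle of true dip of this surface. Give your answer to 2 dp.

Let the plane be z = a·x + b·y + c.
Station 12−Station 11: 59a − 893b = −204;  Station 13−Station 11: −667a − 57b = −376.
Solving gives a = 0.54114, b = 0.26420.
Gradient magnitude |∇z| = √(a² + b²) = √(0.29283 + 0.06980) = 0.60219.
True dip = arctan(0.60219) = 31.06°, dipping toward WSW (azimuth ≈ 244°).

31.06°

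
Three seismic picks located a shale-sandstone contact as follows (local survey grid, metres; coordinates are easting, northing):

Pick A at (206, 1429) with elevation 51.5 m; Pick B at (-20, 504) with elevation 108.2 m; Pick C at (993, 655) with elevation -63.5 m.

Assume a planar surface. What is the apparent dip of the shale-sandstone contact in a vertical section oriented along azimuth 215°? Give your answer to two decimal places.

6.41°

Let the plane be z = a·easting + b·northing + c.
Pick B−Pick A: −226a − 925b = 56.7;  Pick C−Pick A: 787a − 774b = −115.
Solving gives a = −0.16642, b = −0.02064.
Unit vector along 215° is (sin 215°, cos 215°) = (-0.5736, -0.8192).
Slope in that direction = a·(-0.5736) + b·(-0.8192) = 0.11236.
Apparent dip = arctan|0.11236| = 6.41° (true dip is 9.5°, so apparent ≤ true as expected).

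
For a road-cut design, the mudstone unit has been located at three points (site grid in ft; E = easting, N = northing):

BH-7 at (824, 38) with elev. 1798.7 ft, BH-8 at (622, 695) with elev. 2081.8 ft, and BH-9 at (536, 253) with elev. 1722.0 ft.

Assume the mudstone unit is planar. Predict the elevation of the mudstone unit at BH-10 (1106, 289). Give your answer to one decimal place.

Two edge vectors: BH-7→BH-8 = (-202, 657, 283.1), BH-7→BH-9 = (-288, 215, -76.7).
Normal n = (BH-7→BH-8) × (BH-7→BH-9) = (-111258.4, -97026.2, 145786).
So ∂z/∂E = −n_x/n_z = 0.763162 and ∂z/∂N = −n_y/n_z = 0.665539.
Intercept c from BH-7: 1798.7 − 628.85 − 25.29 = 1144.56.
At (1106, 289): z = 844.1 + 192.3 + 1144.56 = 2181.0 ft.

2181.0 ft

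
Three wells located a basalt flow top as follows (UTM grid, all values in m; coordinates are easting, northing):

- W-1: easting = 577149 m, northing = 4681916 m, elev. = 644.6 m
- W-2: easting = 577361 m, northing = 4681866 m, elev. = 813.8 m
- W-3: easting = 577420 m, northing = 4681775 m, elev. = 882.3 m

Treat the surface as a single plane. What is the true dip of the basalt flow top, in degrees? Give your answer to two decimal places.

Let the plane be z = a·easting + b·northing + c.
W-2−W-1: 212a − 50b = 169.2;  W-3−W-1: 271a − 141b = 237.7.
Solving gives a = 0.73260, b = −0.27776.
Gradient magnitude |∇z| = √(a² + b²) = √(0.53671 + 0.07715) = 0.78349.
True dip = arctan(0.78349) = 38.08°, dipping toward WNW (azimuth ≈ 291°).

38.08°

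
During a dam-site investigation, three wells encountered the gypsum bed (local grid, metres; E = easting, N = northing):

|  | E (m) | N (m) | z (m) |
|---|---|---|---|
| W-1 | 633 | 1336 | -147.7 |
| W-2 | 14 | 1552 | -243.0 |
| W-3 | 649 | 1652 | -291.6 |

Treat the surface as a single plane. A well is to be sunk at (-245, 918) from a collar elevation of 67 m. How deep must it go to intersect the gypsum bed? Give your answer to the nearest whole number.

20 m

Let the plane be z = a·E + b·N + c.
W-2−W-1: −619a + 216b = −95.3;  W-3−W-1: 16a + 316b = −143.9.
Solving gives a = −0.00486, b = −0.45513.
Then c = -147.7 − a·633 − b·1336 = 463.44.
At (-245, 918): z_contact = 1.2 − 417.8 + 463.44 = 46.8 m.
Depth below ground = 67 − 46.8 = 20 m.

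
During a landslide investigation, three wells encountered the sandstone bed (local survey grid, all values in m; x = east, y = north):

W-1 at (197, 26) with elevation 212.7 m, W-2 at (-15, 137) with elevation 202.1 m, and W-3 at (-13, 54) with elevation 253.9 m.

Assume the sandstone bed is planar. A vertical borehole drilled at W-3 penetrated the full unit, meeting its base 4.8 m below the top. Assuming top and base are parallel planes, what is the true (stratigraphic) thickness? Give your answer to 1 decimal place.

Let the plane be z = a·x + b·y + c.
W-2−W-1: −212a + 111b = −10.6;  W-3−W-1: −210a + 28b = 41.2.
Solving gives a = −0.28030, b = −0.63085.
|∇z| = √(a²+b²) = 0.69032, so dip δ = arctan(0.69032) = 34.62°.
True thickness = vertical thickness × cos δ = 4.8 × cos 34.62° = 4.0 m.

4.0 m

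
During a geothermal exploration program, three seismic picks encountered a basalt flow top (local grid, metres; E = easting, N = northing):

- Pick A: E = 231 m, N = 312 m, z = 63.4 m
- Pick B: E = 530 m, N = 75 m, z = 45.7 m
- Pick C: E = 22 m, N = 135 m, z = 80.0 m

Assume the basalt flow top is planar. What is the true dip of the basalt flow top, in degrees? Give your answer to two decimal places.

Let the plane be z = a·E + b·N + c.
Pick B−Pick A: 299a − 237b = −17.7;  Pick C−Pick A: −209a − 177b = 16.6.
Solving gives a = −0.06898, b = −0.01234.
Gradient magnitude |∇z| = √(a² + b²) = √(0.00476 + 0.00015) = 0.07007.
True dip = arctan(0.07007) = 4.01°, dipping toward E (azimuth ≈ 080°).

4.01°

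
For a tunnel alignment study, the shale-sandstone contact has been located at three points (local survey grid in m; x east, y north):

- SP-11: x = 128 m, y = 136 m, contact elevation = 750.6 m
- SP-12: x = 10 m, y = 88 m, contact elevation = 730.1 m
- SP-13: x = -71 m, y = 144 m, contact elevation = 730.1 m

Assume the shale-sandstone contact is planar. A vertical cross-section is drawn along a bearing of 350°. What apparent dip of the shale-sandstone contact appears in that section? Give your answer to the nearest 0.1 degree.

Let the plane be z = a·x + b·y + c.
SP-12−SP-11: −118a − 48b = −20.5;  SP-13−SP-11: −199a + 8b = −20.5.
Solving gives a = 0.10938, b = 0.15820.
Unit vector along 350° is (sin 350°, cos 350°) = (-0.1736, 0.9848).
Slope in that direction = a·(-0.1736) + b·(0.9848) = 0.13681.
Apparent dip = arctan|0.13681| = 7.8° (true dip is 10.9°, so apparent ≤ true as expected).

7.8°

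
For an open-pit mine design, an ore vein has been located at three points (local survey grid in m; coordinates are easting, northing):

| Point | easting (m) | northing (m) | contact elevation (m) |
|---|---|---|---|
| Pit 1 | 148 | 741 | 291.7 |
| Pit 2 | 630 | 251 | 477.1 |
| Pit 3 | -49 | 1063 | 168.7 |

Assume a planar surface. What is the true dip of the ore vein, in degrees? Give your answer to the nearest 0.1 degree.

Two edge vectors: Pit 1→Pit 2 = (482, -490, 185.4), Pit 1→Pit 3 = (-197, 322, -123).
Normal n = (Pit 1→Pit 2) × (Pit 1→Pit 3) = (571.2, 22762.2, 58674).
So ∂z/∂easting = −n_x/n_z = −0.00974 and ∂z/∂northing = −n_y/n_z = −0.38794.
Gradient magnitude |∇z| = √(a² + b²) = √(0.00009 + 0.15050) = 0.38807.
True dip = arctan(0.38807) = 21.2°, dipping toward N (azimuth ≈ 001°).

21.2°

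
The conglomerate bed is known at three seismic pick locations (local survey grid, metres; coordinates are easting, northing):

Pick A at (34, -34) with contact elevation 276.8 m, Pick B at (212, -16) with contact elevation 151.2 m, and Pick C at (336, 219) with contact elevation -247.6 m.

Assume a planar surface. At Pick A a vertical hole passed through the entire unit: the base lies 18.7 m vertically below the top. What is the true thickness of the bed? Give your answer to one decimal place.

Let the plane be z = a·easting + b·northing + c.
Pick B−Pick A: 178a + 18b = −125.6;  Pick C−Pick A: 302a + 253b = −524.4.
Solving gives a = −0.56411, b = −1.39936.
|∇z| = √(a²+b²) = 1.50879, so dip δ = arctan(1.50879) = 56.46°.
True thickness = vertical thickness × cos δ = 18.7 × cos 56.46° = 10.3 m.

10.3 m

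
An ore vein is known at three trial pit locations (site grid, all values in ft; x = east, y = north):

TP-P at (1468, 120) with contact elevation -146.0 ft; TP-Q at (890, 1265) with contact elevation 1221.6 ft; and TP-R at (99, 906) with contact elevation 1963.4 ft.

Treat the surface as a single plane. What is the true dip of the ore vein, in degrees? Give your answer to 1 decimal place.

53.3°

Let the plane be z = a·x + b·y + c.
TP-Q−TP-P: −578a + 1145b = 1367.6;  TP-R−TP-P: −1369a + 786b = 2109.4.
Solving gives a = −1.20404, b = 0.58661.
Gradient magnitude |∇z| = √(a² + b²) = √(1.44970 + 0.34411) = 1.33933.
True dip = arctan(1.33933) = 53.3°, dipping toward ESE (azimuth ≈ 116°).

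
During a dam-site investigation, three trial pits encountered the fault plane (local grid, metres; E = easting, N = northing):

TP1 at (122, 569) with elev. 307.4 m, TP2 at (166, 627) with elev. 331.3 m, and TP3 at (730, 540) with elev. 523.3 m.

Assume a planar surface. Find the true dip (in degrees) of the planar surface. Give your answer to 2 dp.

Let the plane be z = a·E + b·N + c.
TP2−TP1: 44a + 58b = 23.9;  TP3−TP1: 608a − 29b = 215.9.
Solving gives a = 0.36167, b = 0.13770.
Gradient magnitude |∇z| = √(a² + b²) = √(0.13080 + 0.01896) = 0.38699.
True dip = arctan(0.38699) = 21.16°, dipping toward WSW (azimuth ≈ 249°).

21.16°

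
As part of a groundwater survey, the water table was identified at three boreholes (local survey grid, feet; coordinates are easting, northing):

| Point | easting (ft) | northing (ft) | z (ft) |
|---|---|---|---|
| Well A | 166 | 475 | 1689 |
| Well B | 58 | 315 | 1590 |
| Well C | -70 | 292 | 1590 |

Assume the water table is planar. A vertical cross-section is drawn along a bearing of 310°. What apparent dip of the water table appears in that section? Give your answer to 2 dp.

28.79°

Let the plane be z = a·easting + b·northing + c.
Well B−Well A: −108a − 160b = −99;  Well C−Well A: −236a − 183b = −99.
Solving gives a = −0.12653, b = 0.70416.
Unit vector along 310° is (sin 310°, cos 310°) = (-0.7660, 0.6428).
Slope in that direction = a·(-0.7660) + b·(0.6428) = 0.54955.
Apparent dip = arctan|0.54955| = 28.79° (true dip is 35.6°, so apparent ≤ true as expected).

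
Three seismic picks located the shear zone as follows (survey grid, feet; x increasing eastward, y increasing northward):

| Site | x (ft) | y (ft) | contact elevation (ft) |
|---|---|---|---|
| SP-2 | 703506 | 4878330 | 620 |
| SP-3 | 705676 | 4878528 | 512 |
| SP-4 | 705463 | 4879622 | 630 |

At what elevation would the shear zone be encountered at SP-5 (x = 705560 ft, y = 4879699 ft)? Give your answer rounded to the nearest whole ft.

Let the plane be z = a·x + b·y + c.
SP-3−SP-2: 2170a + 198b = −108;  SP-4−SP-2: 1957a + 1292b = 10.
Solving gives a = −0.05857077, b = 0.09645743.
Then c = 620 − a·703506 − b·4878330 = −428726.28.
At (705560, 4879699): z = −41325.2 + 470683.2 − 428726.28 = 631.7 ft.

632 ft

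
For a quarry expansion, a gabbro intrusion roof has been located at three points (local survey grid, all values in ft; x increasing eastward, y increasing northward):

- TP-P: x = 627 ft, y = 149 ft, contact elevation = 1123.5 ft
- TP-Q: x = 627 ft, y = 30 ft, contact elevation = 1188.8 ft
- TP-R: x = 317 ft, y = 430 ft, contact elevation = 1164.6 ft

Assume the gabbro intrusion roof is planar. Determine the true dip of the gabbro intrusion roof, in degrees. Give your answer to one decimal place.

39.9°

Two edge vectors: TP-P→TP-Q = (0, -119, 65.3), TP-P→TP-R = (-310, 281, 41.1).
Normal n = (TP-P→TP-Q) × (TP-P→TP-R) = (-23240.2, -20243, -36890).
So ∂z/∂x = −n_x/n_z = −0.62999 and ∂z/∂y = −n_y/n_z = −0.54874.
Gradient magnitude |∇z| = √(a² + b²) = √(0.39688 + 0.30112) = 0.83546.
True dip = arctan(0.83546) = 39.9°, dipping toward NE (azimuth ≈ 049°).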